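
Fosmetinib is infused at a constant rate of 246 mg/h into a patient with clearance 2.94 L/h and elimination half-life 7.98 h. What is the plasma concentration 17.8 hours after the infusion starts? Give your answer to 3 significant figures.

Css = rate / CL = 246 / 2.94 = 83.67 µg/mL
k = ln 2 / 7.98 = 0.08686 h⁻¹
C(t) = Css (1 − e^(−kt)) = 83.67 × (1 − e^(−1.546)) = 83.67 × 0.7869 ≈ 65.8 µg/mL

65.8 µg/mL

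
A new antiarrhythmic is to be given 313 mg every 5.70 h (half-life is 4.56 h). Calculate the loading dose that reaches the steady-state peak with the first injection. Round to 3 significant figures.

k = ln 2 / 4.56 = 0.1520 h⁻¹
Accumulation ratio R = 1 / (1 − e^(−kτ)) = 1 / (1 − e^(−0.1520×5.70)) = 1 / (1 − 0.4204) = 1.725
Loading dose = maintenance dose × R = 313 × 1.725 ≈ 540 mg

540 mg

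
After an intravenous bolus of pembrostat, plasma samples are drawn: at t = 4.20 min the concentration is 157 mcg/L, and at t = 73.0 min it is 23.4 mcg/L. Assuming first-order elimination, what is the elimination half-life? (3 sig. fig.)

25.1 minutes

k = ln(C₁/C₂) / (t₂ − t₁) = ln(157/23.4) / (73.0 − 4.20)
  = 1.904 / 68.80 = 0.02767 min⁻¹
t½ = ln 2 / k = ln 2 / 0.02767 ≈ 25.1 minutes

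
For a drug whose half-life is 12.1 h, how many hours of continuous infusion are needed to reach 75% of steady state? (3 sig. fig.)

24.2 hours

k = ln 2 / 12.1 = 0.05728 h⁻¹
f = 1 − e^(−kt)  ⇒  t = −ln(1 − f) / k
t = −ln(1 − 0.75) / 0.05728 = 1.386 / 0.05728 ≈ 24.2 hours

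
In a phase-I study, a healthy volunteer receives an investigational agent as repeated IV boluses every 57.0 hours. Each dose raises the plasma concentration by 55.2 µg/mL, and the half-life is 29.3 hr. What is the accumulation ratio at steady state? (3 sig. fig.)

k = ln 2 / 29.3 = 0.02366 hr⁻¹
Fraction remaining after one interval: e^(−kτ) = e^(−0.02366 × 57.0) = 0.2596
R = 1 / (1 − 0.2596) = 1 / 0.7404 ≈ 1.35

1.35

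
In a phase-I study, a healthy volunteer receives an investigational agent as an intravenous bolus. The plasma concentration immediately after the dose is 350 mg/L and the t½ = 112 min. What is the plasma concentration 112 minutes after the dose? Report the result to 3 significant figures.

k = ln 2 / 112 = 0.006189 min⁻¹
C(t) = C₀ e^(−kt) = 350 × e^(−0.006189 × 112) = 350 × e^(−0.6931) = 350 × 0.5000 ≈ 175 mg/L

175 mg/L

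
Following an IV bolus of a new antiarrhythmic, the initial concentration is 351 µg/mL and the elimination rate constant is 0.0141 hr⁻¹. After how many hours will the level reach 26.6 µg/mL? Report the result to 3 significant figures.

183 hours

C(t) = C₀ e^(−kt)  ⇒  t = ln(C₀/C) / k
t = ln(351/26.6) / 0.01410 = 2.580 / 0.01410 ≈ 183 hours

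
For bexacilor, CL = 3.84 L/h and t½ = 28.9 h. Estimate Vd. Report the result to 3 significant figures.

160 L

k = ln 2 / t½ = ln 2 / 28.9 = 0.02398 h⁻¹
V = CL / k = 3.84 / 0.02398 ≈ 160 L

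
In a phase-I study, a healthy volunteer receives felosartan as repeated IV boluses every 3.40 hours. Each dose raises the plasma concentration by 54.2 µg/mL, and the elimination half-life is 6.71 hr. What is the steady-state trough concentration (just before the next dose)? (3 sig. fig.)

129 µg/mL

k = ln 2 / 6.71 = 0.1033 hr⁻¹
Fraction remaining after one interval: e^(−kτ) = e^(−0.1033 × 3.40) = 0.7038
R = 1 / (1 − 0.7038) = 3.376
Css,max = 54.2 × 3.376 = 183.0 µg/mL
Css,min = Css,max × e^(−kτ) = 183.0 × 0.7038 ≈ 129 µg/mL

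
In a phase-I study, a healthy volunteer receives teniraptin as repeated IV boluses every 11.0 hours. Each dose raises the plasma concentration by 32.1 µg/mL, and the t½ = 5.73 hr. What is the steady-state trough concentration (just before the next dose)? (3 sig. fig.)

11.5 µg/mL

k = ln 2 / 5.73 = 0.1210 hr⁻¹
Fraction remaining after one interval: e^(−kτ) = e^(−0.1210 × 11.0) = 0.2643
R = 1 / (1 − 0.2643) = 1.359
Css,max = 32.1 × 1.359 = 43.63 µg/mL
Css,min = Css,max × e^(−kτ) = 43.63 × 0.2643 ≈ 11.5 µg/mL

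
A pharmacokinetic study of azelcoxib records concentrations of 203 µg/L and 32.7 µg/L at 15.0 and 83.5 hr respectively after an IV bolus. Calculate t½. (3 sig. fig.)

k = ln(C₁/C₂) / (t₂ − t₁) = ln(203/32.7) / (83.5 − 15.0)
  = 1.826 / 68.50 = 0.02665 hr⁻¹
t½ = ln 2 / k = ln 2 / 0.02665 ≈ 26.0 hours

26.0 hours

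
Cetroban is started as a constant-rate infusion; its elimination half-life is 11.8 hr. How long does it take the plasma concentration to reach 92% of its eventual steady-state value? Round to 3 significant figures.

k = ln 2 / 11.8 = 0.05874 hr⁻¹
f = 1 − e^(−kt)  ⇒  t = −ln(1 − f) / k
t = −ln(1 − 0.92) / 0.05874 = 2.526 / 0.05874 ≈ 43.0 hours

43.0 hours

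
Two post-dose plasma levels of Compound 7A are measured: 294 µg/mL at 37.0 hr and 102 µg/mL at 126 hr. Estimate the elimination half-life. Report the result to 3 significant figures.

58.3 hours

k = ln(C₁/C₂) / (t₂ − t₁) = ln(294/102) / (126 − 37.0)
  = 1.059 / 89.00 = 0.01189 hr⁻¹
t½ = ln 2 / k = ln 2 / 0.01189 ≈ 58.3 hours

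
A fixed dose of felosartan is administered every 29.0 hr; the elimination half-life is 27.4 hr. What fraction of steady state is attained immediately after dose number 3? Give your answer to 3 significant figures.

k = ln 2 / 27.4 = 0.02530 hr⁻¹
f_n = 1 − e^(−nkτ) = 1 − e^(−3 × 0.02530 × 29.0) = 1 − e^(−2.201) = 1 − 0.1107 ≈ 0.889

0.889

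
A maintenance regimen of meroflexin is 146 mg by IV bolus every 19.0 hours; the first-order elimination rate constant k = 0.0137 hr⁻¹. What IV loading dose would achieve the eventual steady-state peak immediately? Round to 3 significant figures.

637 mg

Accumulation ratio R = 1 / (1 − e^(−kτ)) = 1 / (1 − e^(−0.01370×19.0)) = 1 / (1 − 0.7708) = 4.363
Loading dose = maintenance dose × R = 146 × 4.363 ≈ 637 mg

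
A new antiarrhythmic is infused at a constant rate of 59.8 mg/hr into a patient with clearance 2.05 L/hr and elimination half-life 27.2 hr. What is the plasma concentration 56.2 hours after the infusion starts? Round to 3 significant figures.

Css = rate / CL = 59.8 / 2.05 = 29.17 mg/L
k = ln 2 / 27.2 = 0.02548 hr⁻¹
C(t) = Css (1 − e^(−kt)) = 29.17 × (1 − e^(−1.432)) = 29.17 × 0.7612 ≈ 22.2 mg/L

22.2 mg/L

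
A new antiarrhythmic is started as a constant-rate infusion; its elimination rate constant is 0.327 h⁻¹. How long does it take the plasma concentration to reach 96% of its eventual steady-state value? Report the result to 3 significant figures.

f = 1 − e^(−kt)  ⇒  t = −ln(1 − f) / k
t = −ln(1 − 0.96) / 0.3270 = 3.219 / 0.3270 ≈ 9.84 hours

9.84 hours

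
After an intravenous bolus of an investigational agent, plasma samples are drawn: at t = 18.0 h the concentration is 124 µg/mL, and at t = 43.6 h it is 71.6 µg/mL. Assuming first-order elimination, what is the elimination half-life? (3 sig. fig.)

k = ln(C₁/C₂) / (t₂ − t₁) = ln(124/71.6) / (43.6 − 18.0)
  = 0.5492 / 25.60 = 0.02145 h⁻¹
t½ = ln 2 / k = ln 2 / 0.02145 ≈ 32.3 hours

32.3 hours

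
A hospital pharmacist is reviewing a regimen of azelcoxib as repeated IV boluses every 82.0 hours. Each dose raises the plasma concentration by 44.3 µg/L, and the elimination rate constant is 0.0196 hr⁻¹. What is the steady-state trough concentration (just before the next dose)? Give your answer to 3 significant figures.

Fraction remaining after one interval: e^(−kτ) = e^(−0.01960 × 82.0) = 0.2004
R = 1 / (1 − 0.2004) = 1.251
Css,max = 44.3 × 1.251 = 55.41 µg/L
Css,min = Css,max × e^(−kτ) = 55.41 × 0.2004 ≈ 11.1 µg/L

11.1 µg/L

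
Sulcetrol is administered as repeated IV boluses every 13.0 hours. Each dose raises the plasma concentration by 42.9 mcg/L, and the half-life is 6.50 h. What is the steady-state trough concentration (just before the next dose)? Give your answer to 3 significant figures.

14.3 mcg/L

k = ln 2 / 6.50 = 0.1066 h⁻¹
Fraction remaining after one interval: e^(−kτ) = e^(−0.1066 × 13.0) = 0.2500
R = 1 / (1 − 0.2500) = 1.333
Css,max = 42.9 × 1.333 = 57.20 mcg/L
Css,min = Css,max × e^(−kτ) = 57.20 × 0.2500 ≈ 14.3 mcg/L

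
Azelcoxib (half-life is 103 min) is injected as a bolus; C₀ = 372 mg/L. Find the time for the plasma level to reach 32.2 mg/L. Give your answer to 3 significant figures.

k = ln 2 / 103 = 0.006730 min⁻¹
C(t) = C₀ e^(−kt)  ⇒  t = ln(C₀/C) / k
t = ln(372/32.2) / 0.006730 = 2.447 / 0.006730 ≈ 364 minutes

364 minutes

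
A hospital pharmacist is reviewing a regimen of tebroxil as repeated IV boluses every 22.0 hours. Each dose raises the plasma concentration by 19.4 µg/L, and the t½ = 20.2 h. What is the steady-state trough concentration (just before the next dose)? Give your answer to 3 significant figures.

17.2 µg/L

k = ln 2 / 20.2 = 0.03431 h⁻¹
Fraction remaining after one interval: e^(−kτ) = e^(−0.03431 × 22.0) = 0.4701
R = 1 / (1 − 0.4701) = 1.887
Css,max = 19.4 × 1.887 = 36.61 µg/L
Css,min = Css,max × e^(−kτ) = 36.61 × 0.4701 ≈ 17.2 µg/L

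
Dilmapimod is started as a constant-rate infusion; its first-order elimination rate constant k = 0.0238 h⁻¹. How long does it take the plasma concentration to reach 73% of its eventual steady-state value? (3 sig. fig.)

f = 1 − e^(−kt)  ⇒  t = −ln(1 − f) / k
t = −ln(1 − 0.73) / 0.02380 = 1.309 / 0.02380 ≈ 55.0 hours

55.0 hours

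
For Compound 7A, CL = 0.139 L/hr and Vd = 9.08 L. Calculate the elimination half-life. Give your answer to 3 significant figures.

45.3 hours

k = CL / V = 0.139 / 9.08 = 0.01531 hr⁻¹
t½ = ln 2 / k = ln 2 / 0.01531 ≈ 45.3 hours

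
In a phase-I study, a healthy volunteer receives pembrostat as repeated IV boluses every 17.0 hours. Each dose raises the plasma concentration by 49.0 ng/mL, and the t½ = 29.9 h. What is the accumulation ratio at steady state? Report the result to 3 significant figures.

3.07

k = ln 2 / 29.9 = 0.02318 h⁻¹
Fraction remaining after one interval: e^(−kτ) = e^(−0.02318 × 17.0) = 0.6743
R = 1 / (1 − 0.6743) = 1 / 0.3257 ≈ 3.07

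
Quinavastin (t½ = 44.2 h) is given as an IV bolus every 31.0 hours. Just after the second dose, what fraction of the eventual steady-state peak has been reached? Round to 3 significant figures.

0.622

k = ln 2 / 44.2 = 0.01568 h⁻¹
f_n = 1 − e^(−nkτ) = 1 − e^(−2 × 0.01568 × 31.0) = 1 − e^(−0.9723) = 1 − 0.3782 ≈ 0.622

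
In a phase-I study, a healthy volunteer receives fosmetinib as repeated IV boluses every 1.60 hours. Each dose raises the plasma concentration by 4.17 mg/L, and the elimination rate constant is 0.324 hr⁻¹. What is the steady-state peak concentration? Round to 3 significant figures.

Fraction remaining after one interval: e^(−kτ) = e^(−0.3240 × 1.60) = 0.5955
R = 1 / (1 − 0.5955) = 2.472
Css,max = 4.17 × 2.472 ≈ 10.3 mg/L

10.3 mg/L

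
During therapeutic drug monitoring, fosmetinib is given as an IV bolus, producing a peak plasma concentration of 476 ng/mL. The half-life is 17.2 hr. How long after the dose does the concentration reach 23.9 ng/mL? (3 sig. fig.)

k = ln 2 / 17.2 = 0.04030 hr⁻¹
C(t) = C₀ e^(−kt)  ⇒  t = ln(C₀/C) / k
t = ln(476/23.9) / 0.04030 = 2.992 / 0.04030 ≈ 74.2 hours

74.2 hours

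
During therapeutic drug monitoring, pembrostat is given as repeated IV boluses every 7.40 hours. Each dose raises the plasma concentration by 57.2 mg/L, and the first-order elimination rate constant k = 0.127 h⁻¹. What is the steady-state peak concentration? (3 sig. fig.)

93.9 mg/L

Fraction remaining after one interval: e^(−kτ) = e^(−0.1270 × 7.40) = 0.3907
R = 1 / (1 − 0.3907) = 1.641
Css,max = 57.2 × 1.641 ≈ 93.9 mg/L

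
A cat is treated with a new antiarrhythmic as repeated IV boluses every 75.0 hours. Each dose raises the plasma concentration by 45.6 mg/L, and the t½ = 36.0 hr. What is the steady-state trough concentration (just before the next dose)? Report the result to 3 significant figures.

14.1 mg/L

k = ln 2 / 36.0 = 0.01925 hr⁻¹
Fraction remaining after one interval: e^(−kτ) = e^(−0.01925 × 75.0) = 0.2360
R = 1 / (1 − 0.2360) = 1.309
Css,max = 45.6 × 1.309 = 59.68 mg/L
Css,min = Css,max × e^(−kτ) = 59.68 × 0.2360 ≈ 14.1 mg/L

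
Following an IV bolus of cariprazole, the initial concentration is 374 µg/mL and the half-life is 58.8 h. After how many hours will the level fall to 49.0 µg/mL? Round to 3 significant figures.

k = ln 2 / 58.8 = 0.01179 h⁻¹
C(t) = C₀ e^(−kt)  ⇒  t = ln(C₀/C) / k
t = ln(374/49.0) / 0.01179 = 2.032 / 0.01179 ≈ 172 hours

172 hours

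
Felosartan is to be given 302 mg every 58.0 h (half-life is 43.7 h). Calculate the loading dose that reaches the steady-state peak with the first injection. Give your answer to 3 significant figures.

502 mg

k = ln 2 / 43.7 = 0.01586 h⁻¹
Accumulation ratio R = 1 / (1 − e^(−kτ)) = 1 / (1 − e^(−0.01586×58.0)) = 1 / (1 − 0.3985) = 1.663
Loading dose = maintenance dose × R = 302 × 1.663 ≈ 502 mg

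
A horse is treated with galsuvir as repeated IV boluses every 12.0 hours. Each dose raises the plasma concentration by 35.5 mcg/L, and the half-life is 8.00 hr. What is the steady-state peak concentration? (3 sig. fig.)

k = ln 2 / 8.00 = 0.08664 hr⁻¹
Fraction remaining after one interval: e^(−kτ) = e^(−0.08664 × 12.0) = 0.3536
R = 1 / (1 − 0.3536) = 1.547
Css,max = 35.5 × 1.547 ≈ 54.9 mcg/L

54.9 mcg/L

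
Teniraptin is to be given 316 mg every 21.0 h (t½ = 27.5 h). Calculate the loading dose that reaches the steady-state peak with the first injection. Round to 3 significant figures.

769 mg

k = ln 2 / 27.5 = 0.02521 h⁻¹
Accumulation ratio R = 1 / (1 − e^(−kτ)) = 1 / (1 − e^(−0.02521×21.0)) = 1 / (1 − 0.5890) = 2.433
Loading dose = maintenance dose × R = 316 × 2.433 ≈ 769 mg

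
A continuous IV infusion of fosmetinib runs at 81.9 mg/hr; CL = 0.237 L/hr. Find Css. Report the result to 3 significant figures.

Css = infusion rate / CL = 81.9 / 0.237 ≈ 346 µg/mL

346 µg/mL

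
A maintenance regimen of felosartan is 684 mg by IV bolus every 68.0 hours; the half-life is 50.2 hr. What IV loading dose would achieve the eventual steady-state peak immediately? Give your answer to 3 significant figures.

1120 mg

k = ln 2 / 50.2 = 0.01381 hr⁻¹
Accumulation ratio R = 1 / (1 − e^(−kτ)) = 1 / (1 − e^(−0.01381×68.0)) = 1 / (1 − 0.3910) = 1.642
Loading dose = maintenance dose × R = 684 × 1.642 ≈ 1120 mg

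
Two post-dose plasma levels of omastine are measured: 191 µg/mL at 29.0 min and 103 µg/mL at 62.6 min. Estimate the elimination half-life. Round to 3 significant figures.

37.7 minutes

k = ln(C₁/C₂) / (t₂ − t₁) = ln(191/103) / (62.6 − 29.0)
  = 0.6175 / 33.60 = 0.01838 min⁻¹
t½ = ln 2 / k = ln 2 / 0.01838 ≈ 37.7 minutes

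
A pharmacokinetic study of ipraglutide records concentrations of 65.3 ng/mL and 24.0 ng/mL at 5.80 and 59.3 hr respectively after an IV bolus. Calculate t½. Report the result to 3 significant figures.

k = ln(C₁/C₂) / (t₂ − t₁) = ln(65.3/24.0) / (59.3 − 5.80)
  = 1.001 / 53.50 = 0.01871 hr⁻¹
t½ = ln 2 / k = ln 2 / 0.01871 ≈ 37.0 hours

37.0 hours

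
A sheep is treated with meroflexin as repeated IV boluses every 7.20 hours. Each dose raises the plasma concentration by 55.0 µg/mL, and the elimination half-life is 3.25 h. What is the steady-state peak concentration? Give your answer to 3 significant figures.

k = ln 2 / 3.25 = 0.2133 h⁻¹
Fraction remaining after one interval: e^(−kτ) = e^(−0.2133 × 7.20) = 0.2153
R = 1 / (1 − 0.2153) = 1.274
Css,max = 55.0 × 1.274 ≈ 70.1 µg/mL

70.1 µg/mL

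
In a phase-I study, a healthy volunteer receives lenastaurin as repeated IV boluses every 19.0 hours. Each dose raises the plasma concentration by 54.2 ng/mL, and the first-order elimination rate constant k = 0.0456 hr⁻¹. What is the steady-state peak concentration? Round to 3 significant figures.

Fraction remaining after one interval: e^(−kτ) = e^(−0.04560 × 19.0) = 0.4205
R = 1 / (1 − 0.4205) = 1.726
Css,max = 54.2 × 1.726 ≈ 93.5 ng/mL

93.5 ng/mL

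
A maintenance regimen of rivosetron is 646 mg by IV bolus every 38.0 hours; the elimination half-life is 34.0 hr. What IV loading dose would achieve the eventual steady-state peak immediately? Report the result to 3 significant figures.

k = ln 2 / 34.0 = 0.02039 hr⁻¹
Accumulation ratio R = 1 / (1 − e^(−kτ)) = 1 / (1 − e^(−0.02039×38.0)) = 1 / (1 − 0.4608) = 1.855
Loading dose = maintenance dose × R = 646 × 1.855 ≈ 1200 mg

1200 mg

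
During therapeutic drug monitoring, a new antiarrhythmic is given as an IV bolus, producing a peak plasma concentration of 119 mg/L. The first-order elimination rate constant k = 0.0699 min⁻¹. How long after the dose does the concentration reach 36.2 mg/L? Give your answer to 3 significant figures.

17.0 minutes

C(t) = C₀ e^(−kt)  ⇒  t = ln(C₀/C) / k
t = ln(119/36.2) / 0.06990 = 1.190 / 0.06990 ≈ 17.0 minutes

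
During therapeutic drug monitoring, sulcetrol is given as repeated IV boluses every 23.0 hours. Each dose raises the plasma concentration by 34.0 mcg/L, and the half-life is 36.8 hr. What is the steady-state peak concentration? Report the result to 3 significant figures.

k = ln 2 / 36.8 = 0.01884 hr⁻¹
Fraction remaining after one interval: e^(−kτ) = e^(−0.01884 × 23.0) = 0.6484
R = 1 / (1 − 0.6484) = 2.844
Css,max = 34.0 × 2.844 ≈ 96.7 mcg/L

96.7 mcg/L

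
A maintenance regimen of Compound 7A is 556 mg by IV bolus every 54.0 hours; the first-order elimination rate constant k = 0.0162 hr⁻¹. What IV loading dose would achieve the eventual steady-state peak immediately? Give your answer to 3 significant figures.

954 mg

Accumulation ratio R = 1 / (1 − e^(−kτ)) = 1 / (1 − e^(−0.01620×54.0)) = 1 / (1 − 0.4169) = 1.715
Loading dose = maintenance dose × R = 556 × 1.715 ≈ 954 mg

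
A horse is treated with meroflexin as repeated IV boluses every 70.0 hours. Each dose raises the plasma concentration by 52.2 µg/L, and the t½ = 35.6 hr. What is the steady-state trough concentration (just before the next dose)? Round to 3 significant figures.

18.0 µg/L

k = ln 2 / 35.6 = 0.01947 hr⁻¹
Fraction remaining after one interval: e^(−kτ) = e^(−0.01947 × 70.0) = 0.2559
R = 1 / (1 − 0.2559) = 1.344
Css,max = 52.2 × 1.344 = 70.15 µg/L
Css,min = Css,max × e^(−kτ) = 70.15 × 0.2559 ≈ 18.0 µg/L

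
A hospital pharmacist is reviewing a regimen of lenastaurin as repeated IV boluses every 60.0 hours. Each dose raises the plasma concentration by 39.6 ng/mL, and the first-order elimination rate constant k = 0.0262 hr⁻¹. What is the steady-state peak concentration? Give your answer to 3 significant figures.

50.0 ng/mL

Fraction remaining after one interval: e^(−kτ) = e^(−0.02620 × 60.0) = 0.2076
R = 1 / (1 − 0.2076) = 1.262
Css,max = 39.6 × 1.262 ≈ 50.0 ng/mL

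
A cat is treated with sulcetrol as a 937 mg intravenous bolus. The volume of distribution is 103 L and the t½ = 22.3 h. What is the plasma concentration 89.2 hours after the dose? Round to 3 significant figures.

C₀ = dose / V = 937 / 103 = 9.097 mg/L
k = ln 2 / 22.3 = 0.03108 h⁻¹
C(t) = C₀ e^(−kt) = 9.097 × e^(−0.03108 × 89.2) = 9.097 × e^(−2.773) = 9.097 × 0.06250 ≈ 0.569 mg/L

0.569 mg/L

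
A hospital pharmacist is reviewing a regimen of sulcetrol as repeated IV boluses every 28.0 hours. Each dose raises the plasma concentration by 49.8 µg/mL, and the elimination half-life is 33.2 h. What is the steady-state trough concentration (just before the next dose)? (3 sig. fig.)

k = ln 2 / 33.2 = 0.02088 h⁻¹
Fraction remaining after one interval: e^(−kτ) = e^(−0.02088 × 28.0) = 0.5573
R = 1 / (1 − 0.5573) = 2.259
Css,max = 49.8 × 2.259 = 112.5 µg/mL
Css,min = Css,max × e^(−kτ) = 112.5 × 0.5573 ≈ 62.7 µg/mL

62.7 µg/mL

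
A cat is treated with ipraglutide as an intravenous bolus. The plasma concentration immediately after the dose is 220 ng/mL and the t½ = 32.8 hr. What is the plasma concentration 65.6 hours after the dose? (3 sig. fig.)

55.0 ng/mL

k = ln 2 / 32.8 = 0.02113 hr⁻¹
65.6 hr is 2.000 half-lives, so C = 220 × (1/2)^2.000 = 220 × 0.2500 ≈ 55.0 ng/mL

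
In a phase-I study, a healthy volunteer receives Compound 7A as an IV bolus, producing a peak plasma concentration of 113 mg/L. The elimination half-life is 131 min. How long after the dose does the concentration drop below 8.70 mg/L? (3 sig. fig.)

485 minutes

k = ln 2 / 131 = 0.005291 min⁻¹
C(t) = C₀ e^(−kt)  ⇒  t = ln(C₀/C) / k
t = ln(113/8.70) / 0.005291 = 2.564 / 0.005291 ≈ 485 minutes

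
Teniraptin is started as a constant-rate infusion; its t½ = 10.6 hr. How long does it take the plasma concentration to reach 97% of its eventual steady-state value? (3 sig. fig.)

k = ln 2 / 10.6 = 0.06539 hr⁻¹
f = 1 − e^(−kt)  ⇒  t = −ln(1 − f) / k
t = −ln(1 − 0.97) / 0.06539 = 3.507 / 0.06539 ≈ 53.6 hours

53.6 hours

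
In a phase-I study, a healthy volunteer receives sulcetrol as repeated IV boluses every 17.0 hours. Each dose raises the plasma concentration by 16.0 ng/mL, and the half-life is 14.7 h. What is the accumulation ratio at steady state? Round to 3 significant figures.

k = ln 2 / 14.7 = 0.04715 h⁻¹
Fraction remaining after one interval: e^(−kτ) = e^(−0.04715 × 17.0) = 0.4486
R = 1 / (1 − 0.4486) = 1 / 0.5514 ≈ 1.81

1.81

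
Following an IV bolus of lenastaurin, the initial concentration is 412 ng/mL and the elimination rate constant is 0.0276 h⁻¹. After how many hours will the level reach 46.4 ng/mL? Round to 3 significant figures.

C(t) = C₀ e^(−kt)  ⇒  t = ln(C₀/C) / k
t = ln(412/46.4) / 0.02760 = 2.184 / 0.02760 ≈ 79.1 hours

79.1 hours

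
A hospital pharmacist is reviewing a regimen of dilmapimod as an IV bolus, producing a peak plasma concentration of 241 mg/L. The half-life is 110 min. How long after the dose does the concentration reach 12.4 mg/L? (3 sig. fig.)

k = ln 2 / 110 = 0.006301 min⁻¹
C(t) = C₀ e^(−kt)  ⇒  t = ln(C₀/C) / k
t = ln(241/12.4) / 0.006301 = 2.967 / 0.006301 ≈ 471 minutes

471 minutes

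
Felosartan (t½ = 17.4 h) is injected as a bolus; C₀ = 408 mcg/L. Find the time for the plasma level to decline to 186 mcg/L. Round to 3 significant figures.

19.7 hours

k = ln 2 / 17.4 = 0.03984 h⁻¹
C(t) = C₀ e^(−kt)  ⇒  t = ln(C₀/C) / k
t = ln(408/186) / 0.03984 = 0.7855 / 0.03984 ≈ 19.7 hours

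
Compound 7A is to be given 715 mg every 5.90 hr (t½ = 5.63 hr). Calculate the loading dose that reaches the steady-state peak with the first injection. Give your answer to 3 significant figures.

k = ln 2 / 5.63 = 0.1231 hr⁻¹
Accumulation ratio R = 1 / (1 − e^(−kτ)) = 1 / (1 − e^(−0.1231×5.90)) = 1 / (1 − 0.4837) = 1.937
Loading dose = maintenance dose × R = 715 × 1.937 ≈ 1380 mg

1380 mg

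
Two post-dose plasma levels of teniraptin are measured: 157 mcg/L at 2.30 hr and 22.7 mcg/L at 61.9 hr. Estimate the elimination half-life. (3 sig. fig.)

k = ln(C₁/C₂) / (t₂ − t₁) = ln(157/22.7) / (61.9 − 2.30)
  = 1.934 / 59.60 = 0.03245 hr⁻¹
t½ = ln 2 / k = ln 2 / 0.03245 ≈ 21.4 hours

21.4 hours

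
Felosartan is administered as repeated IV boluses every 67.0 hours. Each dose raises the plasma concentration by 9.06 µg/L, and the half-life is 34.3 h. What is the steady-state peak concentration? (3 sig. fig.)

k = ln 2 / 34.3 = 0.02021 h⁻¹
Fraction remaining after one interval: e^(−kτ) = e^(−0.02021 × 67.0) = 0.2582
R = 1 / (1 − 0.2582) = 1.348
Css,max = 9.06 × 1.348 ≈ 12.2 µg/L

12.2 µg/L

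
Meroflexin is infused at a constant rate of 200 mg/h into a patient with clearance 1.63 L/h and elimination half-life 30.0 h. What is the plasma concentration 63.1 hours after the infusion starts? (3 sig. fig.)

Css = rate / CL = 200 / 1.63 = 122.7 µg/mL
k = ln 2 / 30.0 = 0.02310 h⁻¹
C(t) = Css (1 − e^(−kt)) = 122.7 × (1 − e^(−1.458)) = 122.7 × 0.7673 ≈ 94.1 µg/mL

94.1 µg/mL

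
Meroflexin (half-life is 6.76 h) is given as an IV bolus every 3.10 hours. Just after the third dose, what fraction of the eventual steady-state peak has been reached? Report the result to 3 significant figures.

0.615

k = ln 2 / 6.76 = 0.1025 h⁻¹
f_n = 1 − e^(−nkτ) = 1 − e^(−3 × 0.1025 × 3.10) = 1 − e^(−0.9536) = 1 − 0.3854 ≈ 0.615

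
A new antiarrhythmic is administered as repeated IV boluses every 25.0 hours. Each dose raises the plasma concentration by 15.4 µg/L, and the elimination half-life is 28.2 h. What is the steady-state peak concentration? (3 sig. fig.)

k = ln 2 / 28.2 = 0.02458 h⁻¹
Fraction remaining after one interval: e^(−kτ) = e^(−0.02458 × 25.0) = 0.5409
R = 1 / (1 − 0.5409) = 2.178
Css,max = 15.4 × 2.178 ≈ 33.5 µg/L

33.5 µg/L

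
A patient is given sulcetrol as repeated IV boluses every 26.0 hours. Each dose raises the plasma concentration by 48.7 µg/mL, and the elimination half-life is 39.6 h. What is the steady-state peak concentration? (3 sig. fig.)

133 µg/mL

k = ln 2 / 39.6 = 0.01750 h⁻¹
Fraction remaining after one interval: e^(−kτ) = e^(−0.01750 × 26.0) = 0.6344
R = 1 / (1 − 0.6344) = 2.735
Css,max = 48.7 × 2.735 ≈ 133 µg/mL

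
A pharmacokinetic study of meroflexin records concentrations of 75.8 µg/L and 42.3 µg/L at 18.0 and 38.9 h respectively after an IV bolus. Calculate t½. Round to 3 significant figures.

24.8 hours

k = ln(C₁/C₂) / (t₂ − t₁) = ln(75.8/42.3) / (38.9 − 18.0)
  = 0.5833 / 20.90 = 0.02791 h⁻¹
t½ = ln 2 / k = ln 2 / 0.02791 ≈ 24.8 hours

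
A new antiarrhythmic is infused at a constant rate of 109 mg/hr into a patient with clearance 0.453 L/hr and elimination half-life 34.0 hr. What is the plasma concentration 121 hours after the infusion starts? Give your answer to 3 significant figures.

220 mg/L

Css = rate / CL = 109 / 0.453 = 240.6 mg/L
k = ln 2 / 34.0 = 0.02039 hr⁻¹
C(t) = Css (1 − e^(−kt)) = 240.6 × (1 − e^(−2.467)) = 240.6 × 0.9151 ≈ 220 mg/L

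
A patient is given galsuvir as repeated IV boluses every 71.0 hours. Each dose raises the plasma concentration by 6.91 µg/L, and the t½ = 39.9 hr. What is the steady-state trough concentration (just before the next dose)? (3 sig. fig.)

2.84 µg/L

k = ln 2 / 39.9 = 0.01737 hr⁻¹
Fraction remaining after one interval: e^(−kτ) = e^(−0.01737 × 71.0) = 0.2913
R = 1 / (1 − 0.2913) = 1.411
Css,max = 6.91 × 1.411 = 9.750 µg/L
Css,min = Css,max × e^(−kτ) = 9.750 × 0.2913 ≈ 2.84 µg/L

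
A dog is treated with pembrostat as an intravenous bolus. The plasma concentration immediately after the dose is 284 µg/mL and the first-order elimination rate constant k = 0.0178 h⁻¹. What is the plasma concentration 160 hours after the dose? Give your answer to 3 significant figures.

C(t) = C₀ e^(−kt) = 284 × e^(−0.01780 × 160) = 284 × e^(−2.848) = 284 × 0.05796 ≈ 16.5 µg/mL

16.5 µg/mL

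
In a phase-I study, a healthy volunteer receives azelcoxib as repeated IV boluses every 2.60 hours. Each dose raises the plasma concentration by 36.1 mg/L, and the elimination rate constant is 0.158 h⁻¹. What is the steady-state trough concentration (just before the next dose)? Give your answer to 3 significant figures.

Fraction remaining after one interval: e^(−kτ) = e^(−0.1580 × 2.60) = 0.6631
R = 1 / (1 − 0.6631) = 2.968
Css,max = 36.1 × 2.968 = 107.2 mg/L
Css,min = Css,max × e^(−kτ) = 107.2 × 0.6631 ≈ 71.1 mg/L

71.1 mg/L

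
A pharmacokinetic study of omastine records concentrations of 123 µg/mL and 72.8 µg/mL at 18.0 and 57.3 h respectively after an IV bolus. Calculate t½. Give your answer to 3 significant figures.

k = ln(C₁/C₂) / (t₂ − t₁) = ln(123/72.8) / (57.3 − 18.0)
  = 0.5245 / 39.30 = 0.01335 h⁻¹
t½ = ln 2 / k = ln 2 / 0.01335 ≈ 51.9 hours

51.9 hours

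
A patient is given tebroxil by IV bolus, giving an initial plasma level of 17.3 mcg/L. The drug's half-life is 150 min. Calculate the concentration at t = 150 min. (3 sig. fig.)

k = ln 2 / 150 = 0.004621 min⁻¹
150 min is 1.000 half-lives, so C = 17.3 × (1/2)^1.000 = 17.3 × 0.5000 ≈ 8.65 mcg/L

8.65 mcg/L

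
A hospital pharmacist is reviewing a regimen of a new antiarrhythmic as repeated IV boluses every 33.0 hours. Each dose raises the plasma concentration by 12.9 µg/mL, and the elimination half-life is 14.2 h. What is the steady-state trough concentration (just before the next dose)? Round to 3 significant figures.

k = ln 2 / 14.2 = 0.04881 h⁻¹
Fraction remaining after one interval: e^(−kτ) = e^(−0.04881 × 33.0) = 0.1997
R = 1 / (1 − 0.1997) = 1.250
Css,max = 12.9 × 1.250 = 16.12 µg/mL
Css,min = Css,max × e^(−kτ) = 16.12 × 0.1997 ≈ 3.22 µg/mL

3.22 µg/mL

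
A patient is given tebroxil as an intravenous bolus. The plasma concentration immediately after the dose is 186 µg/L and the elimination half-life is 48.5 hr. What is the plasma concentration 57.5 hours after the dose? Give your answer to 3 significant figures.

81.8 µg/L

k = ln 2 / 48.5 = 0.01429 hr⁻¹
57.5 hr is 1.186 half-lives, so C = 186 × (1/2)^1.186 = 186 × 0.4397 ≈ 81.8 µg/L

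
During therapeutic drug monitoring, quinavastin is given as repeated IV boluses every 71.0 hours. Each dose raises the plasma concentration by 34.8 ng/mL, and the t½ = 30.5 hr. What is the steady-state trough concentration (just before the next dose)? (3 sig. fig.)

8.66 ng/mL

k = ln 2 / 30.5 = 0.02273 hr⁻¹
Fraction remaining after one interval: e^(−kτ) = e^(−0.02273 × 71.0) = 0.1992
R = 1 / (1 − 0.1992) = 1.249
Css,max = 34.8 × 1.249 = 43.46 ng/mL
Css,min = Css,max × e^(−kτ) = 43.46 × 0.1992 ≈ 8.66 ng/mL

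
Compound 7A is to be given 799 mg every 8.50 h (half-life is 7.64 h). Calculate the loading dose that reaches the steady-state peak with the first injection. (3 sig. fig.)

1490 mg

k = ln 2 / 7.64 = 0.09073 h⁻¹
Accumulation ratio R = 1 / (1 − e^(−kτ)) = 1 / (1 − e^(−0.09073×8.50)) = 1 / (1 − 0.4625) = 1.860
Loading dose = maintenance dose × R = 799 × 1.860 ≈ 1490 mg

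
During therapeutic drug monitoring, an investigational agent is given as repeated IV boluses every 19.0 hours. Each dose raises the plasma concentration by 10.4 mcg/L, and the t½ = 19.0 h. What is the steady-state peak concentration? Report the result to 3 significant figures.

k = ln 2 / 19.0 = 0.03648 h⁻¹
Fraction remaining after one interval: e^(−kτ) = e^(−0.03648 × 19.0) = 0.5000
R = 1 / (1 − 0.5000) = 2.000
Css,max = 10.4 × 2.000 ≈ 20.8 mcg/L

20.8 mcg/L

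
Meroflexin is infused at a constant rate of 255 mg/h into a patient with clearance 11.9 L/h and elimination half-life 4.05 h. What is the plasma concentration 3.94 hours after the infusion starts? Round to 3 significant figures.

Css = rate / CL = 255 / 11.9 = 21.43 mg/L
k = ln 2 / 4.05 = 0.1711 h⁻¹
C(t) = Css (1 − e^(−kt)) = 21.43 × (1 − e^(−0.6743)) = 21.43 × 0.4905 ≈ 10.5 mg/L

10.5 mg/L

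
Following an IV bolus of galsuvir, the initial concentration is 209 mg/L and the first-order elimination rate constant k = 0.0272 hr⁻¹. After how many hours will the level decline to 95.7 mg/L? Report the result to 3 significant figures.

28.7 hours

C(t) = C₀ e^(−kt)  ⇒  t = ln(C₀/C) / k
t = ln(209/95.7) / 0.02720 = 0.7811 / 0.02720 ≈ 28.7 hours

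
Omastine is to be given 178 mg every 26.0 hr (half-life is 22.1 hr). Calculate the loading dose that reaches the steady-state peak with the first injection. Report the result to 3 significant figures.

k = ln 2 / 22.1 = 0.03136 hr⁻¹
Accumulation ratio R = 1 / (1 − e^(−kτ)) = 1 / (1 − e^(−0.03136×26.0)) = 1 / (1 − 0.4424) = 1.794
Loading dose = maintenance dose × R = 178 × 1.794 ≈ 319 mg

319 mg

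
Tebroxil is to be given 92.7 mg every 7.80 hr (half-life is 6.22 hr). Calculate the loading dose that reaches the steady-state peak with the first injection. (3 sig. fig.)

160 mg

k = ln 2 / 6.22 = 0.1114 hr⁻¹
Accumulation ratio R = 1 / (1 − e^(−kτ)) = 1 / (1 − e^(−0.1114×7.80)) = 1 / (1 − 0.4193) = 1.722
Loading dose = maintenance dose × R = 92.7 × 1.722 ≈ 160 mg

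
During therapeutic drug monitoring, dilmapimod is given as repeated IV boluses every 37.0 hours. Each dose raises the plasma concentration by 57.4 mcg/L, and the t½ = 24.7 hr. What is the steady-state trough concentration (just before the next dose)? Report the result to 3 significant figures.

31.5 mcg/L

k = ln 2 / 24.7 = 0.02806 hr⁻¹
Fraction remaining after one interval: e^(−kτ) = e^(−0.02806 × 37.0) = 0.3540
R = 1 / (1 − 0.3540) = 1.548
Css,max = 57.4 × 1.548 = 88.86 mcg/L
Css,min = Css,max × e^(−kτ) = 88.86 × 0.3540 ≈ 31.5 mcg/L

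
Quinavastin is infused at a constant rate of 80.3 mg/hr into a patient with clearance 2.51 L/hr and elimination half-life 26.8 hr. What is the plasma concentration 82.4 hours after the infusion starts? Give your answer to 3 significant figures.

Css = rate / CL = 80.3 / 2.51 = 31.99 mg/L
k = ln 2 / 26.8 = 0.02586 hr⁻¹
C(t) = Css (1 − e^(−kt)) = 31.99 × (1 − e^(−2.131)) = 31.99 × 0.8813 ≈ 28.2 mg/L

28.2 mg/L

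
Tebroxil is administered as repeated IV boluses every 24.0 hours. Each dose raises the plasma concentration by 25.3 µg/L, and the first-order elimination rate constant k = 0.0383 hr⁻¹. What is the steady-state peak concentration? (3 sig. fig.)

42.1 µg/L

Fraction remaining after one interval: e^(−kτ) = e^(−0.03830 × 24.0) = 0.3988
R = 1 / (1 − 0.3988) = 1.663
Css,max = 25.3 × 1.663 ≈ 42.1 µg/L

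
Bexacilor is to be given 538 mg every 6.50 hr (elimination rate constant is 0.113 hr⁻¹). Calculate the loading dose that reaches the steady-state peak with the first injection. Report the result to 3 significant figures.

1030 mg

Accumulation ratio R = 1 / (1 − e^(−kτ)) = 1 / (1 − e^(−0.1130×6.50)) = 1 / (1 − 0.4797) = 1.922
Loading dose = maintenance dose × R = 538 × 1.922 ≈ 1030 mg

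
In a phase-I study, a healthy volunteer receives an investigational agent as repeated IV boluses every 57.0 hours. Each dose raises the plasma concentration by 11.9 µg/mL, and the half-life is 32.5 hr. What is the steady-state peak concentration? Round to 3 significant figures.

k = ln 2 / 32.5 = 0.02133 hr⁻¹
Fraction remaining after one interval: e^(−kτ) = e^(−0.02133 × 57.0) = 0.2965
R = 1 / (1 − 0.2965) = 1.421
Css,max = 11.9 × 1.421 ≈ 16.9 µg/mL

16.9 µg/mL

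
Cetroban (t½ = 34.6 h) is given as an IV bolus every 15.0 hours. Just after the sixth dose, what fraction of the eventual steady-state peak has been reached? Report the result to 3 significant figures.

k = ln 2 / 34.6 = 0.02003 h⁻¹
f_n = 1 − e^(−nkτ) = 1 − e^(−6 × 0.02003 × 15.0) = 1 − e^(−1.803) = 1 − 0.1648 ≈ 0.835

0.835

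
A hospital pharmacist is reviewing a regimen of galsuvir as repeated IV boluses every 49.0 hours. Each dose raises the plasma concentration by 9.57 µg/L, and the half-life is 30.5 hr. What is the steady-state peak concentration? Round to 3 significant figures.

14.2 µg/L

k = ln 2 / 30.5 = 0.02273 hr⁻¹
Fraction remaining after one interval: e^(−kτ) = e^(−0.02273 × 49.0) = 0.3284
R = 1 / (1 − 0.3284) = 1.489
Css,max = 9.57 × 1.489 ≈ 14.2 µg/L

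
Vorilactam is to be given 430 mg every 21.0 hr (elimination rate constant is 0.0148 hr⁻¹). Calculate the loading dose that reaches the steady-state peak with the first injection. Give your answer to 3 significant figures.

1610 mg

Accumulation ratio R = 1 / (1 − e^(−kτ)) = 1 / (1 − e^(−0.01480×21.0)) = 1 / (1 − 0.7329) = 3.743
Loading dose = maintenance dose × R = 430 × 3.743 ≈ 1610 mg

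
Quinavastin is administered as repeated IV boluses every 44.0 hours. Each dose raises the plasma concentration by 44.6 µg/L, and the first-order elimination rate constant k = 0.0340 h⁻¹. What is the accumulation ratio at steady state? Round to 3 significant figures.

Fraction remaining after one interval: e^(−kτ) = e^(−0.03400 × 44.0) = 0.2240
R = 1 / (1 − 0.2240) = 1 / 0.7760 ≈ 1.29

1.29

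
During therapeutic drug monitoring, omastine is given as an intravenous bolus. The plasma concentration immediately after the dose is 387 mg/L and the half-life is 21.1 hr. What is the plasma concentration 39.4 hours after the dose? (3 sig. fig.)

k = ln 2 / 21.1 = 0.03285 hr⁻¹
C(t) = C₀ e^(−kt) = 387 × e^(−0.03285 × 39.4) = 387 × e^(−1.294) = 387 × 0.2741 ≈ 106 mg/L

106 mg/L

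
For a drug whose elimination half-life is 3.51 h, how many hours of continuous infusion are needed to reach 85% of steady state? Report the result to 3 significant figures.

9.61 hours

k = ln 2 / 3.51 = 0.1975 h⁻¹
f = 1 − e^(−kt)  ⇒  t = −ln(1 − f) / k
t = −ln(1 − 0.85) / 0.1975 = 1.897 / 0.1975 ≈ 9.61 hours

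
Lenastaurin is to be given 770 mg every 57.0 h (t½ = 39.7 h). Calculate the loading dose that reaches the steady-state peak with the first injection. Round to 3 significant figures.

k = ln 2 / 39.7 = 0.01746 h⁻¹
Accumulation ratio R = 1 / (1 − e^(−kτ)) = 1 / (1 − e^(−0.01746×57.0)) = 1 / (1 − 0.3696) = 1.586
Loading dose = maintenance dose × R = 770 × 1.586 ≈ 1220 mg

1220 mg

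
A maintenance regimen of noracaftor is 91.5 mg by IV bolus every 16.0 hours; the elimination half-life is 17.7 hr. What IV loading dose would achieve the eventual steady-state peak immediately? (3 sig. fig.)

k = ln 2 / 17.7 = 0.03916 hr⁻¹
Accumulation ratio R = 1 / (1 − e^(−kτ)) = 1 / (1 − e^(−0.03916×16.0)) = 1 / (1 − 0.5344) = 2.148
Loading dose = maintenance dose × R = 91.5 × 2.148 ≈ 197 mg

197 mg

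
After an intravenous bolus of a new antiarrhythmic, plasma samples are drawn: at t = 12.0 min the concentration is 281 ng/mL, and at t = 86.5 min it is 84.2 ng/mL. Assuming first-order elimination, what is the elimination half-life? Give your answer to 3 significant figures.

42.8 minutes

k = ln(C₁/C₂) / (t₂ − t₁) = ln(281/84.2) / (86.5 − 12.0)
  = 1.205 / 74.50 = 0.01618 min⁻¹
t½ = ln 2 / k = ln 2 / 0.01618 ≈ 42.8 minutes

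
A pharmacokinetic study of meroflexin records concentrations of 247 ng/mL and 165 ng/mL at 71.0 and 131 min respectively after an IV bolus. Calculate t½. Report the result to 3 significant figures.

103 minutes

k = ln(C₁/C₂) / (t₂ − t₁) = ln(247/165) / (131 − 71.0)
  = 0.4034 / 60.00 = 0.006724 min⁻¹
t½ = ln 2 / k = ln 2 / 0.006724 ≈ 103 minutes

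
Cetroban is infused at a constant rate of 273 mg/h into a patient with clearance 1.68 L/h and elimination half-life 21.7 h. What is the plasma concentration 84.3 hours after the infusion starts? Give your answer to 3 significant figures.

151 mg/L

Css = rate / CL = 273 / 1.68 = 162.5 mg/L
k = ln 2 / 21.7 = 0.03194 h⁻¹
C(t) = Css (1 − e^(−kt)) = 162.5 × (1 − e^(−2.693)) = 162.5 × 0.9323 ≈ 151 mg/L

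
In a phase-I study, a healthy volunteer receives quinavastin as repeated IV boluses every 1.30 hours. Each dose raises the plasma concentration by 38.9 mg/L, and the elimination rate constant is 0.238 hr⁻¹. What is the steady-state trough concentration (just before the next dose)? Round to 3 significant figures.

Fraction remaining after one interval: e^(−kτ) = e^(−0.2380 × 1.30) = 0.7339
R = 1 / (1 − 0.7339) = 3.758
Css,max = 38.9 × 3.758 = 146.2 mg/L
Css,min = Css,max × e^(−kτ) = 146.2 × 0.7339 ≈ 107 mg/L

107 mg/L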